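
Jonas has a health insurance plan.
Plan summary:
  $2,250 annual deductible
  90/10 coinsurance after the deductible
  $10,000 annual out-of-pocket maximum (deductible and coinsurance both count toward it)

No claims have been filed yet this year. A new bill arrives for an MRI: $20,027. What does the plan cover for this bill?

The full $2,250 deductible is still open; $2,250 of this bill applies to it.
That leaves $20,027 − $2,250 = $17,777 for coinsurance.
Coinsurance: $17,777 × 10% = $1,777.70.
Patient responsibility before any cap: $2,250 + $1,777.70 = $4,027.70.
Total out-of-pocket so far would be $0 + $4,027.70 = $4,027.70, below the $10,000 cap — no reduction.
The insurer covers the remainder: $20,027 − $4,027.70 = $15,999.30.

$15,999.30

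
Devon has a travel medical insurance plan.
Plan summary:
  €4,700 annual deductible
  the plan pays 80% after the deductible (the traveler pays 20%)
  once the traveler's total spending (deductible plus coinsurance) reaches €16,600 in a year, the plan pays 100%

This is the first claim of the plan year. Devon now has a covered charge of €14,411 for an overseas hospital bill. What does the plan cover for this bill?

Nothing has been paid toward the €4,700 deductible, so the first €4,700 of this charge is applied there.
The remaining €9,711 (= €14,411 − €4,700) moves to coinsurance.
Traveler's 20% share of €9,711 is €1,942.20.
Traveler responsibility before any cap: €4,700 + €1,942.20 = €6,642.20.
Total out-of-pocket so far would be €0 + €6,642.20 = €6,642.20, below the €16,600 cap — no reduction.
The insurer covers the remainder: €14,411 − €6,642.20 = €7,768.80.

€7,768.80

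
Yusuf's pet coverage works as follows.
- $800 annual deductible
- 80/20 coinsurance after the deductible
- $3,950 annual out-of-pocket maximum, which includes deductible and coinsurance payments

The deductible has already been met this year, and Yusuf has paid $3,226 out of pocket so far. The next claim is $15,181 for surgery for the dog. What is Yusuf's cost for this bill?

$724

With the deductible met, the entire $15,181 is subject to coinsurance.
20% of $15,181 = $3,036.20 falls to the owner.
Year-to-date out-of-pocket would reach $3,226 + $3,036.20 = $6,262.20, above the $3,950 maximum, so the owner pays only $3,950 − $3,226 = $724.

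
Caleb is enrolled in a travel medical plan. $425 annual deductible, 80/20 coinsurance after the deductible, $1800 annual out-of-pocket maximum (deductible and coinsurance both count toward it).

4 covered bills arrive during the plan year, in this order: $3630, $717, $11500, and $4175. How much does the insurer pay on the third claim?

Claim 1 ($3630): $425 to deductible, leaving $3205; 20% of $3205 = $641. Traveler owes $1066 (running OOP $1066). Insurer: $3630 − $1066 = $2564.
Claim 2 ($717): deductible met; 20% of $717 = $143.40. Traveler owes $143.40 (running OOP $1209.40). Plan pays $717 − $143.40 = $573.60.
Claim 3 ($11500): deductible met; 20% of $11500 = $2300. Adding that to $1209.40 gives $3509.40, past the $1800 cap; traveler pays only $1800 − $1209.40 = $590.60. Insurer: $11500 − $590.60 = $10909.40.

$10909.40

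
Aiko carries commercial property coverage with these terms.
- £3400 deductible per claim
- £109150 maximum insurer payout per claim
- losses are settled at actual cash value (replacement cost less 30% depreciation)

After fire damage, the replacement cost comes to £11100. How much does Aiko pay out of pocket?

£6730

Actual cash value after 30% depreciation: £11100 × 70% = £7770.
After the deductible, £7770 − £3400 = £4370 remains.
That's under the £109150 cap, so the insurer reimburses the full £4370.
Business's share is the uncovered remainder: £11100 − £4370 = £6730.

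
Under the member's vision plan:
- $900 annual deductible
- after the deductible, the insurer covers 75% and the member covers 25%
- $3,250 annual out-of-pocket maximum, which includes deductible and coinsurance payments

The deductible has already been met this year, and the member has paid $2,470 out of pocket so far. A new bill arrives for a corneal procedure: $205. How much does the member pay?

With the deductible met, the entire $205 is subject to coinsurance.
Coinsurance: $205 × 25% = $51.25.
Cumulative spending $2,470 + $51.25 = $2,521.25 stays under the $3,250 maximum.

$51.25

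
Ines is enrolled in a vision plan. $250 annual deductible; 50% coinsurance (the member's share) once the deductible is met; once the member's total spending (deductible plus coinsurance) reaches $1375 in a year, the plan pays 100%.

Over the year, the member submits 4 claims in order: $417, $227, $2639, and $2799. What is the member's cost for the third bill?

$928

Bill 1, $417: deductible takes $250, $167 remains; coinsurance $167 × 50% = $83.50. Cost to member: $333.50. OOP to date $333.50.
Bill 2, $227: deductible met; 50% of $227 = $113.50. Member pays $113.50; OOP now $447.
Bill 3, $2639: deductible met; 50% of $2639 = $1319.50. OOP would hit $1766.50 > $1375, so the cap limits the member to $1375 − $447 = $928.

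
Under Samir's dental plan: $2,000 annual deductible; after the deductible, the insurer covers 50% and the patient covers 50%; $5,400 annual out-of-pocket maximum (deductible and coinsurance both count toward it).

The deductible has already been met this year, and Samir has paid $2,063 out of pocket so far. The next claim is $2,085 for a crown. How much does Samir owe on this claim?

$1,042.50

With the deductible met, the entire $2,085 is subject to coinsurance.
Patient's 50% share of $2,085 is $1,042.50.
Total out-of-pocket so far would be $2,063 + $1,042.50 = $3,105.50, below the $5,400 cap — no reduction.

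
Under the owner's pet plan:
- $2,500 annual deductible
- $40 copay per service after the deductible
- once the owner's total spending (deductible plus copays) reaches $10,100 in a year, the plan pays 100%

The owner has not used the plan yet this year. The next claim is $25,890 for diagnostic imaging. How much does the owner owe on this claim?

Nothing has been paid toward the $2,500 deductible, so the first $2,500 of this charge is applied there.
After the $2,500 deductible portion, $25,890 − $2,500 = $23,390 is subject to the copay.
Copay on this service: $40.
That puts the owner's cost at $2,500 + $40 = $2,540 before any cap.
Year-to-date out-of-pocket becomes $0 + $2,540 = $2,540, still under the $10,100 maximum, so no cap applies.

$2,540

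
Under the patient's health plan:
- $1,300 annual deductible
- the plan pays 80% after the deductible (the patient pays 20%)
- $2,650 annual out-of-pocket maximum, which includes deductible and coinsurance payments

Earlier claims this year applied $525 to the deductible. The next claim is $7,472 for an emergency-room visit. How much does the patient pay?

Deductible still to meet: $1,300 − $525 = $775.
That leaves $7,472 − $775 = $6,697 for coinsurance.
Coinsurance: $6,697 × 20% = $1,339.40.
Patient responsibility before any cap: $775 + $1,339.40 = $2,114.40.
Cumulative spending $525 + $2,114.40 = $2,639.40 stays under the $2,650 maximum.

$2,114.40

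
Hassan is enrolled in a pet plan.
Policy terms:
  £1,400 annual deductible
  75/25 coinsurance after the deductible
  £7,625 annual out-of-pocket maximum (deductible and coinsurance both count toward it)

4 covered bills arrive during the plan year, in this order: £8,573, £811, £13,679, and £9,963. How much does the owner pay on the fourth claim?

£809.25

Claim 1 — £8,573: £1,400 to deductible, leaving £7,173; 25% of £7,173 = £1,793.25. Owner pays £3,193.25; OOP now £3,193.25.
Claim 2 — £811: deductible already satisfied, so owner's share is 25% × £811 = £202.75. Owner owes £202.75 (running OOP £3,396).
Claim 3 — £13,679: deductible met; 25% of £13,679 = £3,419.75. Owner pays £3,419.75; OOP now £6,815.75.
Claim 4 — £9,963: deductible already satisfied, so owner's share is 25% × £9,963 = £2,490.75. Adding that to £6,815.75 gives £9,306.50, past the £7,625 cap; owner pays only £7,625 − £6,815.75 = £809.25.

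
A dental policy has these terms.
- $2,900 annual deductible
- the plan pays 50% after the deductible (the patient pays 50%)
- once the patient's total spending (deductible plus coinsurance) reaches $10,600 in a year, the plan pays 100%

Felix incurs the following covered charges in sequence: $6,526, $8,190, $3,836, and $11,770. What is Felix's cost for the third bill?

#1 ($6,526): $2,900 to deductible, leaving $3,626; 50% of $3,626 = $1,813. Patient pays $4,713; OOP now $4,713.
#2 ($8,190): 50% coinsurance on $8,190 = $4,095. Patient owes $4,095 (running OOP $8,808).
#3 ($3,836): deductible already satisfied, so patient's share is 50% × $3,836 = $1,918. OOP would hit $10,726 > $10,600, so the cap limits the patient to $10,600 − $8,808 = $1,792.

$1,792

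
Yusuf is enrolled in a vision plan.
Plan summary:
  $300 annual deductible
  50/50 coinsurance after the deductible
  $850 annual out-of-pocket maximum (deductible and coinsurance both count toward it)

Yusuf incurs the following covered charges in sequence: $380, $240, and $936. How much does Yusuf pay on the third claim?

Claim 1 ($380): $300 to deductible, leaving $80; coinsurance $80 × 50% = $40. Cost to member: $340. OOP to date $340.
Claim 2 ($240): deductible already satisfied, so member's share is 50% × $240 = $120. Member owes $120 (running OOP $460).
Claim 3 ($936): deductible met; 50% of $936 = $468. That would push OOP to $928, over the $850 cap, so member pays $850 − $460 = $390.

$390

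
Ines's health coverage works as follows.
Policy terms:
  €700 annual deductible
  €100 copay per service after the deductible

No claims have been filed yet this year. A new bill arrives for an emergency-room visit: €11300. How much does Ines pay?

€800

The full €700 deductible is still open; €700 of this bill applies to it.
The remaining €10600 (= €11300 − €700) moves to the copay.
Copay on this service: €100.
So the patient owes €700 + €100 = €800.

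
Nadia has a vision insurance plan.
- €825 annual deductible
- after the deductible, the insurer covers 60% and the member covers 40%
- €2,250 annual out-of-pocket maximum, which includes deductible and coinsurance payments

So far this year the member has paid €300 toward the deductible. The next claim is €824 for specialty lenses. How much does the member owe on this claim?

€644.60

Remaining deductible: €825 − €300 = €525.
That leaves €824 − €525 = €299 for coinsurance.
Coinsurance: €299 × 40% = €119.60.
So the member owes €525 + €119.60 = €644.60 before any cap.
Year-to-date out-of-pocket becomes €300 + €644.60 = €944.60, still under the €2,250 maximum, so no cap applies.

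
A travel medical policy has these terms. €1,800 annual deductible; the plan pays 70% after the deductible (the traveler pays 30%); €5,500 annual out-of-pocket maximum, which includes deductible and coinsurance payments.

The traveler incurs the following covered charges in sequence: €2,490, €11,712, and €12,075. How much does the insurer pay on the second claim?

Claim 1 (€2,490): €1,800 finishes the deductible; €690 goes to coinsurance; traveler's 30% is €207. Traveler pays €2,007; OOP now €2,007. Insurer: €2,490 − €2,007 = €483.
Claim 2 (€11,712): deductible met; 30% of €11,712 = €3,513.60. OOP would hit €5,520.60 > €5,500, so the cap limits the traveler to €5,500 − €2,007 = €3,493. Plan pays €11,712 − €3,493 = €8,219.

€8,219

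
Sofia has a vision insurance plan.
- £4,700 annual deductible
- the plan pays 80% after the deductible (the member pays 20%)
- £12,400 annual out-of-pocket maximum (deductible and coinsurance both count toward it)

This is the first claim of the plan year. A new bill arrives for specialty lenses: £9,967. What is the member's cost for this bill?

£5,753.40

Nothing has been paid toward the £4,700 deductible, so the first £4,700 of this charge is applied there.
That leaves £9,967 − £4,700 = £5,267 for coinsurance.
Member's 20% share of £5,267 is £1,053.40.
That puts the member's cost at £4,700 + £1,053.40 = £5,753.40 before any cap.
Year-to-date out-of-pocket becomes £0 + £5,753.40 = £5,753.40, still under the £12,400 maximum, so no cap applies.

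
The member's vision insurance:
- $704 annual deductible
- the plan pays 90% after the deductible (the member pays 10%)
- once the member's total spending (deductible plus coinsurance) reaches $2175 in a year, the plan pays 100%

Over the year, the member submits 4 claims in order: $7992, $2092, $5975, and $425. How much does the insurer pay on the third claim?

$5442

Bill 1, $7992: deductible takes $704, $7288 remains; coinsurance $7288 × 10% = $728.80. Member pays $1432.80; OOP now $1432.80. Insurer: $7992 − $1432.80 = $6559.20.
Bill 2, $2092: 10% coinsurance on $2092 = $209.20. Cost to member: $209.20. OOP to date $1642. Insurer: $2092 − $209.20 = $1882.80.
Bill 3, $5975: 10% coinsurance on $5975 = $597.50. That would push OOP to $2239.50, over the $2175 cap, so member pays $2175 − $1642 = $533. Insurer: $5975 − $533 = $5442.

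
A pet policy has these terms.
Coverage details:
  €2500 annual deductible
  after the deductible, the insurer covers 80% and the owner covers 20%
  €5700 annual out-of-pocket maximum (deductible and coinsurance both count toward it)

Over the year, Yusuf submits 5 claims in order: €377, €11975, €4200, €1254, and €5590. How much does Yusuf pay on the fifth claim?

Claim 1 (€377): entire amount goes to the deductible. Owner pays €377; OOP now €377.
Claim 2 (€11975): €2123 finishes the deductible; €9852 goes to coinsurance; owner's 20% is €1970.40. Cost to owner: €4093.40. OOP to date €4470.40.
Claim 3 (€4200): deductible met; 20% of €4200 = €840. Owner pays €840; OOP now €5310.40.
Claim 4 (€1254): 20% coinsurance on €1254 = €250.80. Cost to owner: €250.80. OOP to date €5561.20.
Claim 5 (€5590): deductible met; 20% of €5590 = €1118. OOP would hit €6679.20 > €5700, so the cap limits the owner to €5700 − €5561.20 = €138.80.

€138.80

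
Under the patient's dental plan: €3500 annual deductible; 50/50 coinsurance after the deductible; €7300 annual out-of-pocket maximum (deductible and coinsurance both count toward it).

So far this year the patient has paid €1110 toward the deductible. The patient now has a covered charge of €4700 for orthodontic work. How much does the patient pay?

€3545

Deductible still to meet: €3500 − €1110 = €2390.
That leaves €4700 − €2390 = €2310 for coinsurance.
Coinsurance: €2310 × 50% = €1155.
So the patient owes €2390 + €1155 = €3545 before any cap.
Total out-of-pocket so far would be €1110 + €3545 = €4655, below the €7300 cap — no reduction.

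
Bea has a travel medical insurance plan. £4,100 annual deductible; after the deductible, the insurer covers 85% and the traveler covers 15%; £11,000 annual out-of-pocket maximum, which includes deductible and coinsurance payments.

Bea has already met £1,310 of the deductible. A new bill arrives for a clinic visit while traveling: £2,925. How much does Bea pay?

Remaining deductible: £4,100 − £1,310 = £2,790.
That leaves £2,925 − £2,790 = £135 for coinsurance.
Traveler's 15% share of £135 is £20.25.
Traveler responsibility before any cap: £2,790 + £20.25 = £2,810.25.
Year-to-date out-of-pocket becomes £1,310 + £2,810.25 = £4,120.25, still under the £11,000 maximum, so no cap applies.

£2,810.25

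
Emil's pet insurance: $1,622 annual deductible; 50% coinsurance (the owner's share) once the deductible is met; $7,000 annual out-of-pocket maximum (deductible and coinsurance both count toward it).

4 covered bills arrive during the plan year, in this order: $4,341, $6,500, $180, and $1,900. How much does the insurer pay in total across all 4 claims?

Claim 1 ($4,341): $1,622 to deductible, leaving $2,719; owner's 50% is $1,359.50. Cost to owner: $2,981.50. OOP to date $2,981.50. Insurer: $4,341 − $2,981.50 = $1,359.50.
Claim 2 ($6,500): deductible already satisfied, so owner's share is 50% × $6,500 = $3,250. Cost to owner: $3,250. OOP to date $6,231.50. Plan pays $6,500 − $3,250 = $3,250.
Claim 3 ($180): deductible already satisfied, so owner's share is 50% × $180 = $90. Owner owes $90 (running OOP $6,321.50). Plan pays $180 − $90 = $90.
Claim 4 ($1,900): deductible met; 50% of $1,900 = $950. Adding that to $6,321.50 gives $7,271.50, past the $7,000 cap; owner pays only $7,000 − $6,321.50 = $678.50. Insurer: $1,900 − $678.50 = $1,221.50.
Insurer total = bills − owner's total = $12,921 − $7,000 = $5,921.

$5,921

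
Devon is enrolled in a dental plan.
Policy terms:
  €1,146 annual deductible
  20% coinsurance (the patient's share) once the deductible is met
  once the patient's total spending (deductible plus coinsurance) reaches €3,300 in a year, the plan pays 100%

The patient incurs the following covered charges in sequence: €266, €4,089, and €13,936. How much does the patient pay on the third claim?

Claim 1 — €266: fully absorbed by the deductible. Cost to patient: €266. OOP to date €266.
Claim 2 — €4,089: deductible takes €880, €3,209 remains; coinsurance €3,209 × 20% = €641.80. Patient pays €1,521.80; OOP now €1,787.80.
Claim 3 — €13,936: deductible already satisfied, so patient's share is 20% × €13,936 = €2,787.20. Adding that to €1,787.80 gives €4,575, past the €3,300 cap; patient pays only €3,300 − €1,787.80 = €1,512.20.

€1,512.20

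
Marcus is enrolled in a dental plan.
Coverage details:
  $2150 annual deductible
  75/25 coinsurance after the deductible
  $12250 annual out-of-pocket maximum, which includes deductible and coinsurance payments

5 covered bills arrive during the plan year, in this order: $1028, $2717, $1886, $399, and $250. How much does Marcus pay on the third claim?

Claim 1 ($1028): all of it applies to the deductible. Cost to patient: $1028. OOP to date $1028.
Claim 2 ($2717): deductible takes $1122, $1595 remains; 25% of $1595 = $398.75. Cost to patient: $1520.75. OOP to date $2548.75.
Claim 3 ($1886): 25% coinsurance on $1886 = $471.50. Cost to patient: $471.50. OOP to date $3020.25.

$471.50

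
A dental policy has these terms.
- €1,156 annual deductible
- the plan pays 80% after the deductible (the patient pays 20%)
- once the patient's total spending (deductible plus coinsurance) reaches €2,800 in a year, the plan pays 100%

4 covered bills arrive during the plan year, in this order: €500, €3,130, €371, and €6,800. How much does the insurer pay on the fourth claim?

Claim 1 (€500): entire amount goes to the deductible. Patient owes €500 (running OOP €500). Plan pays €500 − €500 = €0.
Claim 2 (€3,130): €656 finishes the deductible; €2,474 goes to coinsurance; patient's 20% is €494.80. Patient pays €1,150.80; OOP now €1,650.80. Plan pays €3,130 − €1,150.80 = €1,979.20.
Claim 3 (€371): deductible already satisfied, so patient's share is 20% × €371 = €74.20. Patient pays €74.20; OOP now €1,725. Insurer: €371 − €74.20 = €296.80.
Claim 4 (€6,800): deductible met; 20% of €6,800 = €1,360. OOP would hit €3,085 > €2,800, so the cap limits the patient to €2,800 − €1,725 = €1,075. Plan pays €6,800 − €1,075 = €5,725.

€5,725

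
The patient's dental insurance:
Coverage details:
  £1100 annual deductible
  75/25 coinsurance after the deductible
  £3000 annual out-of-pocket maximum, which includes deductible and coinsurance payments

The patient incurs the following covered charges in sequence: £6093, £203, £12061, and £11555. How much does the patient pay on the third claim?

£601

Claim 1 (£6093): £1100 finishes the deductible; £4993 goes to coinsurance; patient's 25% is £1248.25. Patient pays £2348.25; OOP now £2348.25.
Claim 2 (£203): deductible met; 25% of £203 = £50.75. Patient pays £50.75; OOP now £2399.
Claim 3 (£12061): deductible met; 25% of £12061 = £3015.25. OOP would hit £5414.25 > £3000, so the cap limits the patient to £3000 − £2399 = £601.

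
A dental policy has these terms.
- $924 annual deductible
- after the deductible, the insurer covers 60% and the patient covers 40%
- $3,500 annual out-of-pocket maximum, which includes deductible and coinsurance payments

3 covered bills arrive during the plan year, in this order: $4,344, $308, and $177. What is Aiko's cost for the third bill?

Claim 1 — $4,344: $924 to deductible, leaving $3,420; 40% of $3,420 = $1,368. Patient owes $2,292 (running OOP $2,292).
Claim 2 — $308: deductible already satisfied, so patient's share is 40% × $308 = $123.20. Patient owes $123.20 (running OOP $2,415.20).
Claim 3 — $177: deductible met; 40% of $177 = $70.80. Cost to patient: $70.80. OOP to date $2,486.

$70.80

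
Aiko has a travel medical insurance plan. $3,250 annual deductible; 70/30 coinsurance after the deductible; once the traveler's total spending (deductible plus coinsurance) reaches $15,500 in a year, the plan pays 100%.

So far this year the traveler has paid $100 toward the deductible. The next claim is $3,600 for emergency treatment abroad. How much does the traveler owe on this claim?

Remaining deductible: $3,250 − $100 = $3,150.
The remaining $450 (= $3,600 − $3,150) moves to coinsurance.
30% of $450 = $135 falls to the traveler.
That puts the traveler's cost at $3,150 + $135 = $3,285 before any cap.
Total out-of-pocket so far would be $100 + $3,285 = $3,385, below the $15,500 cap — no reduction.

$3,285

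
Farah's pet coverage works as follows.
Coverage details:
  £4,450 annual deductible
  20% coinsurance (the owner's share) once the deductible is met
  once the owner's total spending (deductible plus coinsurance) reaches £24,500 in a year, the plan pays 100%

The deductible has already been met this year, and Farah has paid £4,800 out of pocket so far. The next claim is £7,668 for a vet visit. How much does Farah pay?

The deductible is already satisfied, so the full bill goes to coinsurance.
20% of £7,668 = £1,533.60 falls to the owner.
Total out-of-pocket so far would be £4,800 + £1,533.60 = £6,333.60, below the £24,500 cap — no reduction.

£1,533.60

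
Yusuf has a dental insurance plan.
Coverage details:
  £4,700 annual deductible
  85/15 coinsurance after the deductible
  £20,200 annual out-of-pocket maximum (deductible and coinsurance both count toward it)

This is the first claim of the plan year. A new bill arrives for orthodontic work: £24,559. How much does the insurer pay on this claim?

The full £4,700 deductible is still open; £4,700 of this bill applies to it.
After the £4,700 deductible portion, £24,559 − £4,700 = £19,859 is subject to coinsurance.
Coinsurance: £19,859 × 15% = £2,978.85.
Patient responsibility before any cap: £4,700 + £2,978.85 = £7,678.85.
Total out-of-pocket so far would be £0 + £7,678.85 = £7,678.85, below the £20,200 cap — no reduction.
Insurer pays the balance: £24,559 − £7,678.85 = £16,880.15.

£16,880.15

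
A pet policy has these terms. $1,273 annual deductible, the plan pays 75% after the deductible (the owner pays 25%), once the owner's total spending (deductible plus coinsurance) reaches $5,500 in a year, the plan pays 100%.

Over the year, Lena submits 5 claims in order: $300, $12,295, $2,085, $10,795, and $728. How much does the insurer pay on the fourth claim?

$9,919.75

#1 ($300): entire amount goes to the deductible. Owner owes $300 (running OOP $300). Plan pays $300 − $300 = $0.
#2 ($12,295): $973 to deductible, leaving $11,322; owner's 25% is $2,830.50. Owner owes $3,803.50 (running OOP $4,103.50). Plan pays $12,295 − $3,803.50 = $8,491.50.
#3 ($2,085): 25% coinsurance on $2,085 = $521.25. Owner owes $521.25 (running OOP $4,624.75). Insurer: $2,085 − $521.25 = $1,563.75.
#4 ($10,795): deductible already satisfied, so owner's share is 25% × $10,795 = $2,698.75. Adding that to $4,624.75 gives $7,323.50, past the $5,500 cap; owner pays only $5,500 − $4,624.75 = $875.25. Plan pays $10,795 − $875.25 = $9,919.75.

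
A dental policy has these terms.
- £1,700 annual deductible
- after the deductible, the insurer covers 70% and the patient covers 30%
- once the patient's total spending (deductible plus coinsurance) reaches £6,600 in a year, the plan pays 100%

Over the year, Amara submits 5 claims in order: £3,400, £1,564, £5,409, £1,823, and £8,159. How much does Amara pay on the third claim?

Claim 1 — £3,400: deductible takes £1,700, £1,700 remains; patient's 30% is £510. Cost to patient: £2,210. OOP to date £2,210.
Claim 2 — £1,564: 30% coinsurance on £1,564 = £469.20. Cost to patient: £469.20. OOP to date £2,679.20.
Claim 3 — £5,409: deductible already satisfied, so patient's share is 30% × £5,409 = £1,622.70. Cost to patient: £1,622.70. OOP to date £4,301.90.

£1,622.70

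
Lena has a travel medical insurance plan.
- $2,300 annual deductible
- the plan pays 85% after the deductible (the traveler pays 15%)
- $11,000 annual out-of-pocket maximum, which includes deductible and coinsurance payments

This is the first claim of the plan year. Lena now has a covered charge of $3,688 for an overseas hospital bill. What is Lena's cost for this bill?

The full $2,300 deductible is still open; $2,300 of this bill applies to it.
The remaining $1,388 (= $3,688 − $2,300) moves to coinsurance.
15% of $1,388 = $208.20 falls to the traveler.
That puts the traveler's cost at $2,300 + $208.20 = $2,508.20 before any cap.
Year-to-date out-of-pocket becomes $0 + $2,508.20 = $2,508.20, still under the $11,000 maximum, so no cap applies.

$2,508.20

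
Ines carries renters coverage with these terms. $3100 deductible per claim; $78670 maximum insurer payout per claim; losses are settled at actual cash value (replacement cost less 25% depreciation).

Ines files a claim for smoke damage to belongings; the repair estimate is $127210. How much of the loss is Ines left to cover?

$48540

At 25% depreciation, ACV = $127210 − $31802.50 = $95407.50.
Subtract the deductible: $95407.50 − $3100 = $92307.50.
The $78670 per-incident cap binds; insurer pays $78670.
Tenant's share is the uncovered remainder: $127210 − $78670 = $48540.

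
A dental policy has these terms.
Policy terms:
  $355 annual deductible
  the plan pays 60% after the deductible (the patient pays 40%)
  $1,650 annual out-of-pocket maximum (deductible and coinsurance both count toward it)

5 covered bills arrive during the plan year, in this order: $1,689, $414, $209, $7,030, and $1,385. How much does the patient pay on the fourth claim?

$512.20

Claim 1 — $1,689: $355 finishes the deductible; $1,334 goes to coinsurance; 40% of $1,334 = $533.60. Patient owes $888.60 (running OOP $888.60).
Claim 2 — $414: deductible already satisfied, so patient's share is 40% × $414 = $165.60. Cost to patient: $165.60. OOP to date $1,054.20.
Claim 3 — $209: deductible already satisfied, so patient's share is 40% × $209 = $83.60. Cost to patient: $83.60. OOP to date $1,137.80.
Claim 4 — $7,030: deductible already satisfied, so patient's share is 40% × $7,030 = $2,812. That would push OOP to $3,949.80, over the $1,650 cap, so patient pays $1,650 − $1,137.80 = $512.20.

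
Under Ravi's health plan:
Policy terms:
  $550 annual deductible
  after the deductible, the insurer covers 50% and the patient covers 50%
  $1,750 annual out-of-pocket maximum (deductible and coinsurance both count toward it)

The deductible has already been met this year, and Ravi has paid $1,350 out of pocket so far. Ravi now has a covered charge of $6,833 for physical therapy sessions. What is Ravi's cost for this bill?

$400

With the deductible met, the entire $6,833 is subject to coinsurance.
Patient's 50% share of $6,833 is $3,416.50.
Adding $3,416.50 to the $1,350 already spent would give $4,766.50, which exceeds the $1,750 cap; the patient pays just $1,750 − $1,350 = $400.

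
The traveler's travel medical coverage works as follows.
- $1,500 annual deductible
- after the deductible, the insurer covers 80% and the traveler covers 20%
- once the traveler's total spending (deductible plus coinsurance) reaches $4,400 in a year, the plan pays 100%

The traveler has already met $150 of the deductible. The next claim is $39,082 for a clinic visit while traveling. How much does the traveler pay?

$4,250

Deductible still to meet: $1,500 − $150 = $1,350.
The remaining $37,732 (= $39,082 − $1,350) moves to coinsurance.
Coinsurance: $37,732 × 20% = $7,546.40.
Traveler responsibility before any cap: $1,350 + $7,546.40 = $8,896.40.
Adding $8,896.40 to the $150 already spent would give $9,046.40, which exceeds the $4,400 cap; the traveler pays just $4,400 − $150 = $4,250.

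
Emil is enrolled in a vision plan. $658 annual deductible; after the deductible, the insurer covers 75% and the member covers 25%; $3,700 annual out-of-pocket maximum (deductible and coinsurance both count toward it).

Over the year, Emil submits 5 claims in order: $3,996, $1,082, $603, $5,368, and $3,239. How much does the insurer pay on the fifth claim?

$2,794.75

Bill 1, $3,996: $658 to deductible, leaving $3,338; coinsurance $3,338 × 25% = $834.50. Cost to member: $1,492.50. OOP to date $1,492.50. Plan pays $3,996 − $1,492.50 = $2,503.50.
Bill 2, $1,082: deductible met; 25% of $1,082 = $270.50. Member owes $270.50 (running OOP $1,763). Insurer: $1,082 − $270.50 = $811.50.
Bill 3, $603: deductible already satisfied, so member's share is 25% × $603 = $150.75. Member owes $150.75 (running OOP $1,913.75). Plan pays $603 − $150.75 = $452.25.
Bill 4, $5,368: deductible met; 25% of $5,368 = $1,342. Cost to member: $1,342. OOP to date $3,255.75. Plan pays $5,368 − $1,342 = $4,026.
Bill 5, $3,239: 25% coinsurance on $3,239 = $809.75. Adding that to $3,255.75 gives $4,065.50, past the $3,700 cap; member pays only $3,700 − $3,255.75 = $444.25. Plan pays $3,239 − $444.25 = $2,794.75.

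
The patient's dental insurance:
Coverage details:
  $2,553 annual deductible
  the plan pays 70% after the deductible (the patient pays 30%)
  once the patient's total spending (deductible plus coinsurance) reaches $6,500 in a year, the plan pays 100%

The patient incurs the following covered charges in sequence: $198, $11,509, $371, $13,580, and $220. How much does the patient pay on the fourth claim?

$1,089.50

Claim 1 — $198: fully absorbed by the deductible. Patient owes $198 (running OOP $198).
Claim 2 — $11,509: $2,355 to deductible, leaving $9,154; patient's 30% is $2,746.20. Patient owes $5,101.20 (running OOP $5,299.20).
Claim 3 — $371: deductible already satisfied, so patient's share is 30% × $371 = $111.30. Cost to patient: $111.30. OOP to date $5,410.50.
Claim 4 — $13,580: deductible met; 30% of $13,580 = $4,074. OOP would hit $9,484.50 > $6,500, so the cap limits the patient to $6,500 − $5,410.50 = $1,089.50.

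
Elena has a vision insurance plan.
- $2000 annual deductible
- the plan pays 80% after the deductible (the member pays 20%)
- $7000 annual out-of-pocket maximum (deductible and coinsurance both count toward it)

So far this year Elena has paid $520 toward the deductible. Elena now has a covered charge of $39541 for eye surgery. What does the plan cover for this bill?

Remaining deductible: $2000 − $520 = $1480.
The remaining $38061 (= $39541 − $1480) moves to coinsurance.
Member's 20% share of $38061 is $7612.20.
Member responsibility before any cap: $1480 + $7612.20 = $9092.20.
Adding $9092.20 to the $520 already spent would give $9612.20, which exceeds the $7000 cap; the member pays just $7000 − $520 = $6480.
Insurer pays the balance: $39541 − $6480 = $33061.

$33061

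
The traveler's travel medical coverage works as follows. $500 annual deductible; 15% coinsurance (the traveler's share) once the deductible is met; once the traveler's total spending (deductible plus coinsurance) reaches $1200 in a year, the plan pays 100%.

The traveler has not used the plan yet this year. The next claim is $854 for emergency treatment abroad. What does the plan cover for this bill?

$300.90

The full $500 deductible is still open; $500 of this bill applies to it.
After the $500 deductible portion, $854 − $500 = $354 is subject to coinsurance.
Coinsurance: $354 × 15% = $53.10.
So the traveler owes $500 + $53.10 = $553.10 before any cap.
Year-to-date out-of-pocket becomes $0 + $553.10 = $553.10, still under the $1200 maximum, so no cap applies.
The plan picks up $854 − $553.10 = $300.90.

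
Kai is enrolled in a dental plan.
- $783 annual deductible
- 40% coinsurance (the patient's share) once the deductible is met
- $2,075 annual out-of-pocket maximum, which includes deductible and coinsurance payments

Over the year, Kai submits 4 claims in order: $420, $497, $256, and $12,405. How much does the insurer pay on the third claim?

Claim 1 ($420): fully absorbed by the deductible. Patient pays $420; OOP now $420. Insurer: $420 − $420 = $0.
Claim 2 ($497): deductible takes $363, $134 remains; coinsurance $134 × 40% = $53.60. Patient pays $416.60; OOP now $836.60. Plan pays $497 − $416.60 = $80.40.
Claim 3 ($256): 40% coinsurance on $256 = $102.40. Patient pays $102.40; OOP now $939. Insurer: $256 − $102.40 = $153.60.

$153.60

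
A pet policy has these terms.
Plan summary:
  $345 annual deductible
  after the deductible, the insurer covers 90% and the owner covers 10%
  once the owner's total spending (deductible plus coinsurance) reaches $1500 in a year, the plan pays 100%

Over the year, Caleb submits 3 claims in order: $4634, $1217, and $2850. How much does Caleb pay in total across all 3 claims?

$1180.60

Claim 1 — $4634: deductible takes $345, $4289 remains; owner's 10% is $428.90. Owner pays $773.90; OOP now $773.90.
Claim 2 — $1217: deductible met; 10% of $1217 = $121.70. Owner owes $121.70 (running OOP $895.60).
Claim 3 — $2850: 10% coinsurance on $2850 = $285. Cost to owner: $285. OOP to date $1180.60.
Summing the owner's payments: $773.90 + $121.70 + $285 = $1180.60.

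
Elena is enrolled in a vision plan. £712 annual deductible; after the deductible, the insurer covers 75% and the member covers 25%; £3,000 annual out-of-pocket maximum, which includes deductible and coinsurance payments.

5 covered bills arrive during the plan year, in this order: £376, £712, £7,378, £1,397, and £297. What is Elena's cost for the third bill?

Bill 1, £376: entire amount goes to the deductible. Member pays £376; OOP now £376.
Bill 2, £712: deductible takes £336, £376 remains; coinsurance £376 × 25% = £94. Member owes £430 (running OOP £806).
Bill 3, £7,378: deductible met; 25% of £7,378 = £1,844.50. Cost to member: £1,844.50. OOP to date £2,650.50.

£1,844.50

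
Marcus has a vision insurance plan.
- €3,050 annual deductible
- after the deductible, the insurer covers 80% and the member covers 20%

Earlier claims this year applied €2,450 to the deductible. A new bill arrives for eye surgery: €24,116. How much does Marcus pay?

€5,303.20

Remaining deductible: €3,050 − €2,450 = €600.
That leaves €24,116 − €600 = €23,516 for coinsurance.
Member's 20% share of €23,516 is €4,703.20.
So the member owes €600 + €4,703.20 = €5,303.20.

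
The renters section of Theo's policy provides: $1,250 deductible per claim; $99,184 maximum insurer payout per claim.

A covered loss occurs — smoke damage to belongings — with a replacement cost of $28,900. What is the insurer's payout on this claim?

$27,650

Subtract the deductible: $28,900 − $1,250 = $27,650.
$27,650 is within the $99,184 limit, so the insurer pays $27,650.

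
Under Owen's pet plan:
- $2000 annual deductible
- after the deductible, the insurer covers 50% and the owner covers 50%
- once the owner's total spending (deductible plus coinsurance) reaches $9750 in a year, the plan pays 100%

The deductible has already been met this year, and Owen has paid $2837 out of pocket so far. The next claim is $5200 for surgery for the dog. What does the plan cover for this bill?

$2600

With the deductible met, the entire $5200 is subject to coinsurance.
50% of $5200 = $2600 falls to the owner.
Total out-of-pocket so far would be $2837 + $2600 = $5437, below the $9750 cap — no reduction.
The insurer covers the remainder: $5200 − $2600 = $2600.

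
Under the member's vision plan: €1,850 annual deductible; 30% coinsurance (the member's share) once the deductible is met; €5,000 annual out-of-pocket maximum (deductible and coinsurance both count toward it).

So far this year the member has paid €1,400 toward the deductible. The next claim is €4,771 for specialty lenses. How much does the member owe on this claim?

Remaining deductible: €1,850 − €1,400 = €450.
After the €450 deductible portion, €4,771 − €450 = €4,321 is subject to coinsurance.
Coinsurance: €4,321 × 30% = €1,296.30.
So the member owes €450 + €1,296.30 = €1,746.30 before any cap.
Year-to-date out-of-pocket becomes €1,400 + €1,746.30 = €3,146.30, still under the €5,000 maximum, so no cap applies.

€1,746.30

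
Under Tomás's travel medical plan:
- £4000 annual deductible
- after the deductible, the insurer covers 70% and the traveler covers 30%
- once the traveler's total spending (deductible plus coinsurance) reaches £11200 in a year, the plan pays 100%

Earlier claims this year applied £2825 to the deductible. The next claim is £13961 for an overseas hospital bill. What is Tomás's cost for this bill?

£5010.80

£2825 of the £4000 deductible is already met, leaving £1175.
The remaining £12786 (= £13961 − £1175) moves to coinsurance.
30% of £12786 = £3835.80 falls to the traveler.
So the traveler owes £1175 + £3835.80 = £5010.80 before any cap.
Cumulative spending £2825 + £5010.80 = £7835.80 stays under the £11200 maximum.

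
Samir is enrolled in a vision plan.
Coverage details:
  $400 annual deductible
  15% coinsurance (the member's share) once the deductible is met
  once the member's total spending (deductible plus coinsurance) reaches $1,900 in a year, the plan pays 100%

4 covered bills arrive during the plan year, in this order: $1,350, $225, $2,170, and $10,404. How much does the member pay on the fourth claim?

$998.25

Bill 1, $1,350: $400 to deductible, leaving $950; member's 15% is $142.50. Member pays $542.50; OOP now $542.50.
Bill 2, $225: 15% coinsurance on $225 = $33.75. Member pays $33.75; OOP now $576.25.
Bill 3, $2,170: deductible already satisfied, so member's share is 15% × $2,170 = $325.50. Member pays $325.50; OOP now $901.75.
Bill 4, $10,404: deductible met; 15% of $10,404 = $1,560.60. That would push OOP to $2,462.35, over the $1,900 cap, so member pays $1,900 − $901.75 = $998.25.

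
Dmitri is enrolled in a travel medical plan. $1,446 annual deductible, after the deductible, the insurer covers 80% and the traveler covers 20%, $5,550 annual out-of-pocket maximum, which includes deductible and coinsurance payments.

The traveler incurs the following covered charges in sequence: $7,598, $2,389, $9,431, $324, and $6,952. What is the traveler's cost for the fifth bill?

$444.80

#1 ($7,598): $1,446 to deductible, leaving $6,152; 20% of $6,152 = $1,230.40. Cost to traveler: $2,676.40. OOP to date $2,676.40.
#2 ($2,389): deductible met; 20% of $2,389 = $477.80. Cost to traveler: $477.80. OOP to date $3,154.20.
#3 ($9,431): deductible already satisfied, so traveler's share is 20% × $9,431 = $1,886.20. Traveler pays $1,886.20; OOP now $5,040.40.
#4 ($324): 20% coinsurance on $324 = $64.80. Cost to traveler: $64.80. OOP to date $5,105.20.
#5 ($6,952): deductible already satisfied, so traveler's share is 20% × $6,952 = $1,390.40. That would push OOP to $6,495.60, over the $5,550 cap, so traveler pays $5,550 − $5,105.20 = $444.80.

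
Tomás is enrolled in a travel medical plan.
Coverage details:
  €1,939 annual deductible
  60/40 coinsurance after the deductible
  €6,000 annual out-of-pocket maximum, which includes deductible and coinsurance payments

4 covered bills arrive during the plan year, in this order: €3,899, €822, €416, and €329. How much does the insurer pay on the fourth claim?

Bill 1, €3,899: deductible takes €1,939, €1,960 remains; coinsurance €1,960 × 40% = €784. Traveler pays €2,723; OOP now €2,723. Insurer: €3,899 − €2,723 = €1,176.
Bill 2, €822: deductible already satisfied, so traveler's share is 40% × €822 = €328.80. Traveler owes €328.80 (running OOP €3,051.80). Insurer: €822 − €328.80 = €493.20.
Bill 3, €416: deductible met; 40% of €416 = €166.40. Traveler owes €166.40 (running OOP €3,218.20). Plan pays €416 − €166.40 = €249.60.
Bill 4, €329: deductible already satisfied, so traveler's share is 40% × €329 = €131.60. Traveler owes €131.60 (running OOP €3,349.80). Insurer: €329 − €131.60 = €197.40.

€197.40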